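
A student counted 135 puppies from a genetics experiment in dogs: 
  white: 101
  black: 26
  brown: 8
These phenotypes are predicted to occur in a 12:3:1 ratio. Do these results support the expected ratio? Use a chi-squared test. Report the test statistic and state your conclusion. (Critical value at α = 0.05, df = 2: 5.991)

0.042; consistent

Under the 12:3:1 hypothesis (Σ ratio = 16, N = 135):
  white: 135 × 12/16 = 101.25
  black: 135 × 3/16 = 25.3125
  brown: 135 × 1/16 = 8.4375
χ² = Σ (O − E)² / E
  white: (101 − 101.25)² / 101.25 = 0.0006
  black: (26 − 25.3125)² / 25.3125 = 0.0187
  brown: (8 − 8.4375)² / 8.4375 = 0.0227
χ² = 0.0006 + 0.0187 + 0.0227 = 0.042
Degrees of freedom = 3 − 1 = 2; critical value at α = 0.05 is 5.991.
Since 0.042 < 5.991, we fail to reject the null hypothesis — the data are consistent with the 12:3:1 ratio.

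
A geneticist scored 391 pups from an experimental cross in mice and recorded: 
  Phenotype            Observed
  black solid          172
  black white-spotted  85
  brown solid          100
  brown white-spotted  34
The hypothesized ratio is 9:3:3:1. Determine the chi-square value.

25.768

Expected counts for N = 391 under a 9:3:3:1 ratio (total parts = 16):
  black solid: 391 × 9/16 = 219.9375
  black white-spotted: 391 × 3/16 = 73.3125
  brown solid: 391 × 3/16 = 73.3125
  brown white-spotted: 391 × 1/16 = 24.4375
χ² = Σ (O − E)² / E
  black solid: (172 − 219.9375)² / 219.9375 = 10.4484
  black white-spotted: (85 − 73.3125)² / 73.3125 = 1.8632
  brown solid: (100 − 73.3125)² / 73.3125 = 9.7149
  brown white-spotted: (34 − 24.4375)² / 24.4375 = 3.7418
χ² = 10.4484 + 1.8632 + 9.7149 + 3.7418 = 25.7683 ≈ 25.768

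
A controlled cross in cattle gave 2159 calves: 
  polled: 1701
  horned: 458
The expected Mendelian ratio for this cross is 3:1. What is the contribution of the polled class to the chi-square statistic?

4.127

Expected counts for N = 2159 under a 3:1 ratio (total parts = 4):
  polled: 2159 × 3/4 = 1619.25
  horned: 2159 × 1/4 = 539.75
Contribution of polled: (1701 − 1619.25)² / 1619.25 = 4.1273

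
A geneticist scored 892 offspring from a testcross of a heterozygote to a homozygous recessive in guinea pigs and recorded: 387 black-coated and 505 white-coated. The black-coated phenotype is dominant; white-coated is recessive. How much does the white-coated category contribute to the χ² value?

7.805

A testcross of a heterozygote (Aa × aa) gives a 1:1 phenotypic ratio.
The 1:1 ratio has 2 parts, so with N = 892 the expected counts are:
  black-coated: 892 × 1/2 = 446
  white-coated: 892 × 1/2 = 446
Contribution of white-coated: (505 − 446)² / 446 = 7.8049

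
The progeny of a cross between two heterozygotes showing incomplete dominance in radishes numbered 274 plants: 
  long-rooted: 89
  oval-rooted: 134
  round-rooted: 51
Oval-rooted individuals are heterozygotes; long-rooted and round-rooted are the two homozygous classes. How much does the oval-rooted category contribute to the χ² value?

0.066

With incomplete dominance, a heterozygote × heterozygote cross gives a 1:2:1 phenotypic ratio.
The 1:2:1 ratio has 4 parts, so with N = 274 the expected counts are:
  long-rooted: 274 × 1/4 = 68.5
  oval-rooted: 274 × 2/4 = 137
  round-rooted: 274 × 1/4 = 68.5
Contribution of oval-rooted: (134 − 137)² / 137 = 0.0657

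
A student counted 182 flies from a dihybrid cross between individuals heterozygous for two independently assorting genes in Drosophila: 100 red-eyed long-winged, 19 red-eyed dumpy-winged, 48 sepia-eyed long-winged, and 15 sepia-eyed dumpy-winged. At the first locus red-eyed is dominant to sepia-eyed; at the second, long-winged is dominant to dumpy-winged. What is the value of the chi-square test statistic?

A dihybrid F₂ with independent assortment and complete dominance at both loci gives a 9:3:3:1 phenotypic ratio.
Under the 9:3:3:1 hypothesis (Σ ratio = 16, N = 182):
  red-eyed long-winged: 182 × 9/16 = 102.375
  red-eyed dumpy-winged: 182 × 3/16 = 34.125
  sepia-eyed long-winged: 182 × 3/16 = 34.125
  sepia-eyed dumpy-winged: 182 × 1/16 = 11.375
χ² = Σ (O − E)² / E
  red-eyed long-winged: (100 − 102.375)² / 102.375 = 0.0551
  red-eyed dumpy-winged: (19 − 34.125)² / 34.125 = 6.7038
  sepia-eyed long-winged: (48 − 34.125)² / 34.125 = 5.6415
  sepia-eyed dumpy-winged: (15 − 11.375)² / 11.375 = 1.1552
χ² = 0.0551 + 6.7038 + 5.6415 + 1.1552 = 13.5556 ≈ 13.556

13.556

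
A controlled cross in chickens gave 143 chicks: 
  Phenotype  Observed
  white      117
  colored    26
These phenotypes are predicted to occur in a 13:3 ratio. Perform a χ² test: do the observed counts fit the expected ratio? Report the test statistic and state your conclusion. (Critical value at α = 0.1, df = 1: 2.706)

0.030; consistent

Total ratio parts = 16. Expected numbers out of 143:
  white: 143 × 13/16 = 116.1875
  colored: 143 × 3/16 = 26.8125
χ² = Σ (O − E)² / E
  white: (117 − 116.1875)² / 116.1875 = 0.0057
  colored: (26 − 26.8125)² / 26.8125 = 0.0246
χ² = 0.0057 + 0.0246 = 0.0303 ≈ 0.030
Degrees of freedom = 2 − 1 = 1; critical value at α = 0.1 is 2.706.
Since 0.030 < 2.706, we fail to reject the null hypothesis — the data are consistent with the 13:3 ratio.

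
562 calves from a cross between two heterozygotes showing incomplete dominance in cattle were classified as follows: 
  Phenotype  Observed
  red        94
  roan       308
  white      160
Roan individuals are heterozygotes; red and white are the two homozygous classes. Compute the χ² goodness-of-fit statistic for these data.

20.690

With incomplete dominance, a heterozygote × heterozygote cross gives a 1:2:1 phenotypic ratio.
Under the 1:2:1 hypothesis (Σ ratio = 4, N = 562):
  red: 562 × 1/4 = 140.5
  roan: 562 × 2/4 = 281
  white: 562 × 1/4 = 140.5
χ² = Σ (O − E)² / E
  red: (94 − 140.5)² / 140.5 = 15.3897
  roan: (308 − 281)² / 281 = 2.5943
  white: (160 − 140.5)² / 140.5 = 2.7064
χ² = 15.3897 + 2.5943 + 2.7064 = 20.6904 ≈ 20.690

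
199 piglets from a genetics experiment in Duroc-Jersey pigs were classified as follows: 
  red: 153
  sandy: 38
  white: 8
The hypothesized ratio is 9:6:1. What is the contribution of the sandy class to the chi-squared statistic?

17.975

The 9:6:1 ratio has 16 parts, so with N = 199 the expected counts are:
  red: 199 × 9/16 = 111.9375
  sandy: 199 × 6/16 = 74.625
  white: 199 × 1/16 = 12.4375
Contribution of sandy: (38 − 74.625)² / 74.625 = 17.9751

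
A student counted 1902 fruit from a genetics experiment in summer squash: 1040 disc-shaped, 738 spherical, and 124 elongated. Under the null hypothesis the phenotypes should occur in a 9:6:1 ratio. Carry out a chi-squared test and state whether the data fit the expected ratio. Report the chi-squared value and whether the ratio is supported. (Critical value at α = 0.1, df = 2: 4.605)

The 9:6:1 ratio has 16 parts, so with N = 1902 the expected counts are:
  disc-shaped: 1902 × 9/16 = 1069.875
  spherical: 1902 × 6/16 = 713.25
  elongated: 1902 × 1/16 = 118.875
χ² = Σ (O − E)² / E
  disc-shaped: (1040 − 1069.875)² / 1069.875 = 0.8342
  spherical: (738 − 713.25)² / 713.25 = 0.8588
  elongated: (124 − 118.875)² / 118.875 = 0.2210
χ² = 0.8342 + 0.8588 + 0.2210 = 1.914
Degrees of freedom = 3 − 1 = 2; critical value at α = 0.1 is 4.605.
Since 1.914 < 4.605, we fail to reject the null hypothesis — the data are consistent with the 9:6:1 ratio.

1.914; consistent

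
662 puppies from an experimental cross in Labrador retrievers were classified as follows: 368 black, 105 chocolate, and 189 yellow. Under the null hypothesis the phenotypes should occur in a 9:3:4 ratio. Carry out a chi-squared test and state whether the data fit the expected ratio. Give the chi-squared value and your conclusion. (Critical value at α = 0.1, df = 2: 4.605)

6.335; not consistent

Total ratio parts = 16. Expected numbers out of 662:
  black: 662 × 9/16 = 372.375
  chocolate: 662 × 3/16 = 124.125
  yellow: 662 × 4/16 = 165.5
χ² = Σ (O − E)² / E
  black: (368 − 372.375)² / 372.375 = 0.0514
  chocolate: (105 − 124.125)² / 124.125 = 2.9468
  yellow: (189 − 165.5)² / 165.5 = 3.3369
χ² = 0.0514 + 2.9468 + 3.3369 = 6.3351 ≈ 6.335
Degrees of freedom = 3 − 1 = 2; critical value at α = 0.1 is 4.605.
Since 6.335 > 4.605, we reject the null hypothesis — the data do not fit the 9:3:4 ratio.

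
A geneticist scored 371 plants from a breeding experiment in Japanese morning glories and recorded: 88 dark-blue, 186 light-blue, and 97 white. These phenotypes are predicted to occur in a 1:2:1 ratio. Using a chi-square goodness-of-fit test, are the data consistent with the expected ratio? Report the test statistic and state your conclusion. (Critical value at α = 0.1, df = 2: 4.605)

Total ratio parts = 4. Expected numbers out of 371:
  dark-blue: 371 × 1/4 = 92.75
  light-blue: 371 × 2/4 = 185.5
  white: 371 × 1/4 = 92.75
χ² = Σ (O − E)² / E
  dark-blue: (88 − 92.75)² / 92.75 = 0.2433
  light-blue: (186 − 185.5)² / 185.5 = 0.0013
  white: (97 − 92.75)² / 92.75 = 0.1947
χ² = 0.2433 + 0.0013 + 0.1947 = 0.4393 ≈ 0.439
Degrees of freedom = 3 − 1 = 2; critical value at α = 0.1 is 4.605.
Since 0.439 < 4.605, we fail to reject the null hypothesis — the data are consistent with the 1:2:1 ratio.

0.439; consistent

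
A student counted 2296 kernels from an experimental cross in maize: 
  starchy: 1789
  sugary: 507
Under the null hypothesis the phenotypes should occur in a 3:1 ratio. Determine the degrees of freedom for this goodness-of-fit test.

1

A goodness-of-fit test with 2 phenotype classes has df = 2 − 1 = 1.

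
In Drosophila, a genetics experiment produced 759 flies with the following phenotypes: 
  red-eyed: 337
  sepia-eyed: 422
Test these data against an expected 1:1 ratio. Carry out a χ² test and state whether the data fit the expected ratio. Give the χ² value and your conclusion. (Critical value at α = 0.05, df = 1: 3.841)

The 1:1 ratio has 2 parts, so with N = 759 the expected counts are:
  red-eyed: 759 × 1/2 = 379.5
  sepia-eyed: 759 × 1/2 = 379.5
χ² = Σ (O − E)² / E
  red-eyed: (337 − 379.5)² / 379.5 = 4.7596
  sepia-eyed: (422 − 379.5)² / 379.5 = 4.7596
χ² = 4.7596 + 4.7596 = 9.5192 ≈ 9.519
Degrees of freedom = 2 − 1 = 1; critical value at α = 0.05 is 3.841.
Since 9.519 > 3.841, we reject the null hypothesis — the data do not fit the 1:1 ratio.

9.519; not consistent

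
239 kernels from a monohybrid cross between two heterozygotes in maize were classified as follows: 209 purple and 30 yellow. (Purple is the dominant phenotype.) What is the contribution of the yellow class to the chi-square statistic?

14.813

For a monohybrid cross between heterozygotes with complete dominance, the expected phenotypic ratio is 3:1.
Total ratio parts = 4. Expected numbers out of 239:
  purple: 239 × 3/4 = 179.25
  yellow: 239 × 1/4 = 59.75
Contribution of yellow: (30 − 59.75)² / 59.75 = 14.8128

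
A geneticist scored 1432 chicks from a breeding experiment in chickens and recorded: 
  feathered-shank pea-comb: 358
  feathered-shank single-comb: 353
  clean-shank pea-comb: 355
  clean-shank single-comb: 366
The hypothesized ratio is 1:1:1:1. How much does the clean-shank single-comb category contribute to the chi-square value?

0.179

The 1:1:1:1 ratio has 4 parts, so with N = 1432 the expected counts are:
  feathered-shank pea-comb: 1432 × 1/4 = 358
  feathered-shank single-comb: 1432 × 1/4 = 358
  clean-shank pea-comb: 1432 × 1/4 = 358
  clean-shank single-comb: 1432 × 1/4 = 358
Contribution of clean-shank single-comb: (366 − 358)² / 358 = 0.1788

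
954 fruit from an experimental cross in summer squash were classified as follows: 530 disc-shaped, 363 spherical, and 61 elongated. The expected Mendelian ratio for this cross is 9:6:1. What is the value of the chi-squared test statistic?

0.191

Under the 9:6:1 hypothesis (Σ ratio = 16, N = 954):
  disc-shaped: 954 × 9/16 = 536.625
  spherical: 954 × 6/16 = 357.75
  elongated: 954 × 1/16 = 59.625
χ² = Σ (O − E)² / E
  disc-shaped: (530 − 536.625)² / 536.625 = 0.0818
  spherical: (363 − 357.75)² / 357.75 = 0.0770
  elongated: (61 − 59.625)² / 59.625 = 0.0317
χ² = 0.0818 + 0.0770 + 0.0317 = 0.1905 ≈ 0.191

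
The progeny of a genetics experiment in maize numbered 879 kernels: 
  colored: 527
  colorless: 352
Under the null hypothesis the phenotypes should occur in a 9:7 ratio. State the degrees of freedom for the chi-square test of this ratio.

1

A goodness-of-fit test with 2 phenotype classes has df = 2 − 1 = 1.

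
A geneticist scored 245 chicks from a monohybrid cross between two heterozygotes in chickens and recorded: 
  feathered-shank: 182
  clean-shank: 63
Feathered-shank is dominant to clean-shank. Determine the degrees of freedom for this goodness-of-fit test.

For a monohybrid cross between heterozygotes with complete dominance, the expected phenotypic ratio is 3:1.
A goodness-of-fit test with 2 phenotype classes has df = 2 − 1 = 1.

1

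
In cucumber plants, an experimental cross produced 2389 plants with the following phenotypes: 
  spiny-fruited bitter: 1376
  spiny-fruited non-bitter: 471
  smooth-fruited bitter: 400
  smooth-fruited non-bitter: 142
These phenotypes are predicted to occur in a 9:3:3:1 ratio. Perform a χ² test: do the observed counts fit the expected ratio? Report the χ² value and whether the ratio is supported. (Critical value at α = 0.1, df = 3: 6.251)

7.447; not consistent

Expected counts for N = 2389 under a 9:3:3:1 ratio (total parts = 16):
  spiny-fruited bitter: 2389 × 9/16 = 1343.8125
  spiny-fruited non-bitter: 2389 × 3/16 = 447.9375
  smooth-fruited bitter: 2389 × 3/16 = 447.9375
  smooth-fruited non-bitter: 2389 × 1/16 = 149.3125
χ² = Σ (O − E)² / E
  spiny-fruited bitter: (1376 − 1343.8125)² / 1343.8125 = 0.7710
  spiny-fruited non-bitter: (471 − 447.9375)² / 447.9375 = 1.1874
  smooth-fruited bitter: (400 − 447.9375)² / 447.9375 = 5.1302
  smooth-fruited non-bitter: (142 − 149.3125)² / 149.3125 = 0.3581
χ² = 0.7710 + 1.1874 + 5.1302 + 0.3581 = 7.4467 ≈ 7.447
Degrees of freedom = 4 − 1 = 3; critical value at α = 0.1 is 6.251.
Since 7.447 > 6.251, we reject the null hypothesis — the data do not fit the 9:3:3:1 ratio.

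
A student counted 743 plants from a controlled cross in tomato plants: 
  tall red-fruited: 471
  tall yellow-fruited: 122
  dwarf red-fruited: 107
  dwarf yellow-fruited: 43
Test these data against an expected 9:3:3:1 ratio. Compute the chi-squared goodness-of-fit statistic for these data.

16.638

Expected counts for N = 743 under a 9:3:3:1 ratio (total parts = 16):
  tall red-fruited: 743 × 9/16 = 417.9375
  tall yellow-fruited: 743 × 3/16 = 139.3125
  dwarf red-fruited: 743 × 3/16 = 139.3125
  dwarf yellow-fruited: 743 × 1/16 = 46.4375
χ² = Σ (O − E)² / E
  tall red-fruited: (471 − 417.9375)² / 417.9375 = 6.7370
  tall yellow-fruited: (122 − 139.3125)² / 139.3125 = 2.1514
  dwarf red-fruited: (107 − 139.3125)² / 139.3125 = 7.4946
  dwarf yellow-fruited: (43 − 46.4375)² / 46.4375 = 0.2545
χ² = 6.7370 + 2.1514 + 7.4946 + 0.2545 = 16.6375 ≈ 16.638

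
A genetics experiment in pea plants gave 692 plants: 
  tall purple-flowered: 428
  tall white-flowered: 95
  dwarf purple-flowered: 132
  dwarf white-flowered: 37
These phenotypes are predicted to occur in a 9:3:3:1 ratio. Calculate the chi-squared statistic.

Expected counts for N = 692 under a 9:3:3:1 ratio (total parts = 16):
  tall purple-flowered: 692 × 9/16 = 389.25
  tall white-flowered: 692 × 3/16 = 129.75
  dwarf purple-flowered: 692 × 3/16 = 129.75
  dwarf white-flowered: 692 × 1/16 = 43.25
χ² = Σ (O − E)² / E
  tall purple-flowered: (428 − 389.25)² / 389.25 = 3.8576
  tall white-flowered: (95 − 129.75)² / 129.75 = 9.3068
  dwarf purple-flowered: (132 − 129.75)² / 129.75 = 0.0390
  dwarf white-flowered: (37 − 43.25)² / 43.25 = 0.9032
χ² = 3.8576 + 9.3068 + 0.0390 + 0.9032 = 14.1066 ≈ 14.107

14.107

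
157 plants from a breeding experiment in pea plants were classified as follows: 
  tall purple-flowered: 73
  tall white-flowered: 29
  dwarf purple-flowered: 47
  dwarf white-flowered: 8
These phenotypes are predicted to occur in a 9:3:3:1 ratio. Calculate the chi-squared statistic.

13.474

Under the 9:3:3:1 hypothesis (Σ ratio = 16, N = 157):
  tall purple-flowered: 157 × 9/16 = 88.3125
  tall white-flowered: 157 × 3/16 = 29.4375
  dwarf purple-flowered: 157 × 3/16 = 29.4375
  dwarf white-flowered: 157 × 1/16 = 9.8125
χ² = Σ (O − E)² / E
  tall purple-flowered: (73 − 88.3125)² / 88.3125 = 2.6550
  tall white-flowered: (29 − 29.4375)² / 29.4375 = 0.0065
  dwarf purple-flowered: (47 − 29.4375)² / 29.4375 = 10.4778
  dwarf white-flowered: (8 − 9.8125)² / 9.8125 = 0.3348
χ² = 2.6550 + 0.0065 + 10.4778 + 0.3348 = 13.4741 ≈ 13.474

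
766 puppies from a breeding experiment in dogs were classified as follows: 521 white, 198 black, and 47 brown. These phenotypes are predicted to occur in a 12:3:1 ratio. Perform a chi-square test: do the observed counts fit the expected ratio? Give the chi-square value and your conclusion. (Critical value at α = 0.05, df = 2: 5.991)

25.584; not consistent

Under the 12:3:1 hypothesis (Σ ratio = 16, N = 766):
  white: 766 × 12/16 = 574.5
  black: 766 × 3/16 = 143.625
  brown: 766 × 1/16 = 47.875
χ² = Σ (O − E)² / E
  white: (521 − 574.5)² / 574.5 = 4.9822
  black: (198 − 143.625)² / 143.625 = 20.5858
  brown: (47 − 47.875)² / 47.875 = 0.0160
χ² = 4.9822 + 20.5858 + 0.0160 = 25.584
Degrees of freedom = 3 − 1 = 2; critical value at α = 0.05 is 5.991.
Since 25.584 > 5.991, we reject the null hypothesis — the data do not fit the 12:3:1 ratio.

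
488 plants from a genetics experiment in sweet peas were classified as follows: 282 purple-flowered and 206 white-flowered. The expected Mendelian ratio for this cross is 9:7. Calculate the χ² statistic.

The 9:7 ratio has 16 parts, so with N = 488 the expected counts are:
  purple-flowered: 488 × 9/16 = 274.5
  white-flowered: 488 × 7/16 = 213.5
χ² = Σ (O − E)² / E
  purple-flowered: (282 − 274.5)² / 274.5 = 0.2049
  white-flowered: (206 − 213.5)² / 213.5 = 0.2635
χ² = 0.2049 + 0.2635 = 0.4684 ≈ 0.468

0.468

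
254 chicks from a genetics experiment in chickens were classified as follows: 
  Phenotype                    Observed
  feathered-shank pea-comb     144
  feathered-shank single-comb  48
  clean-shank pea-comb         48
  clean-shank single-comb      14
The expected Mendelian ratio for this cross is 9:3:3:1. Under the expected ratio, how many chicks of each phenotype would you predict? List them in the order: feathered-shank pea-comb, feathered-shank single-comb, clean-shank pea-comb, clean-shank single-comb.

142.875, 47.625, 47.625, 15.875

The 9:3:3:1 ratio has 16 parts, so with N = 254 the expected counts are:
  feathered-shank pea-comb: 254 × 9/16 = 142.875
  feathered-shank single-comb: 254 × 3/16 = 47.625
  clean-shank pea-comb: 254 × 3/16 = 47.625
  clean-shank single-comb: 254 × 1/16 = 15.875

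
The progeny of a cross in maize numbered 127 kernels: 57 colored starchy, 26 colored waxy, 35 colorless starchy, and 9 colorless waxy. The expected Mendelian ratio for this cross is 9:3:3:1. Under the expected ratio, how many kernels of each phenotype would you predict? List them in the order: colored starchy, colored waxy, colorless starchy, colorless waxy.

Under the 9:3:3:1 hypothesis (Σ ratio = 16, N = 127):
  colored starchy: 127 × 9/16 = 71.4375
  colored waxy: 127 × 3/16 = 23.8125
  colorless starchy: 127 × 3/16 = 23.8125
  colorless waxy: 127 × 1/16 = 7.9375

71.4375, 23.8125, 23.8125, 7.9375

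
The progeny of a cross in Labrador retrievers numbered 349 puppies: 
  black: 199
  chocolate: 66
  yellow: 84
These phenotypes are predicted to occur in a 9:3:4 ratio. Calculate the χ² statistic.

Expected counts for N = 349 under a 9:3:4 ratio (total parts = 16):
  black: 349 × 9/16 = 196.3125
  chocolate: 349 × 3/16 = 65.4375
  yellow: 349 × 4/16 = 87.25
χ² = Σ (O − E)² / E
  black: (199 − 196.3125)² / 196.3125 = 0.0368
  chocolate: (66 − 65.4375)² / 65.4375 = 0.0048
  yellow: (84 − 87.25)² / 87.25 = 0.1211
χ² = 0.0368 + 0.0048 + 0.1211 = 0.1627 ≈ 0.163

0.163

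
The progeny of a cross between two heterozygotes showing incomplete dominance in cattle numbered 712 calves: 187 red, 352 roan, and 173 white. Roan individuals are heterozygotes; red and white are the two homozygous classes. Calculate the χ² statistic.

With incomplete dominance, a heterozygote × heterozygote cross gives a 1:2:1 phenotypic ratio.
Under the 1:2:1 hypothesis (Σ ratio = 4, N = 712):
  red: 712 × 1/4 = 178
  roan: 712 × 2/4 = 356
  white: 712 × 1/4 = 178
χ² = Σ (O − E)² / E
  red: (187 − 178)² / 178 = 0.4551
  roan: (352 − 356)² / 356 = 0.0449
  white: (173 − 178)² / 178 = 0.1404
χ² = 0.4551 + 0.0449 + 0.1404 = 0.6404 ≈ 0.640

0.640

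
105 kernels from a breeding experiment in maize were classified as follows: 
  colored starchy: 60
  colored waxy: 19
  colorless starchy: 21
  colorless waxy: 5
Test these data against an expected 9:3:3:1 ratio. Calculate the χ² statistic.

0.498

The 9:3:3:1 ratio has 16 parts, so with N = 105 the expected counts are:
  colored starchy: 105 × 9/16 = 59.0625
  colored waxy: 105 × 3/16 = 19.6875
  colorless starchy: 105 × 3/16 = 19.6875
  colorless waxy: 105 × 1/16 = 6.5625
χ² = Σ (O − E)² / E
  colored starchy: (60 − 59.0625)² / 59.0625 = 0.0149
  colored waxy: (19 − 19.6875)² / 19.6875 = 0.0240
  colorless starchy: (21 − 19.6875)² / 19.6875 = 0.0875
  colorless waxy: (5 − 6.5625)² / 6.5625 = 0.3720
χ² = 0.0149 + 0.0240 + 0.0875 + 0.3720 = 0.4984 ≈ 0.498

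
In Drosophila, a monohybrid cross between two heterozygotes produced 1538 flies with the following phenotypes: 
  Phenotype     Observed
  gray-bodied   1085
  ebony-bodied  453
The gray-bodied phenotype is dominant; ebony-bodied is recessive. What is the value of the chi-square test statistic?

16.271

For a monohybrid cross between heterozygotes with complete dominance, the expected phenotypic ratio is 3:1.
Expected counts for N = 1538 under a 3:1 ratio (total parts = 4):
  gray-bodied: 1538 × 3/4 = 1153.5
  ebony-bodied: 1538 × 1/4 = 384.5
χ² = Σ (O − E)² / E
  gray-bodied: (1085 − 1153.5)² / 1153.5 = 4.0678
  ebony-bodied: (453 − 384.5)² / 384.5 = 12.2035
χ² = 4.0678 + 12.2035 = 16.2713 ≈ 16.271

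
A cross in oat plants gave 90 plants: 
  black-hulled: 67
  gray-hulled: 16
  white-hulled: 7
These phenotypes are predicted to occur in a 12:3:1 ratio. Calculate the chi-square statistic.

0.385

Under the 12:3:1 hypothesis (Σ ratio = 16, N = 90):
  black-hulled: 90 × 12/16 = 67.5
  gray-hulled: 90 × 3/16 = 16.875
  white-hulled: 90 × 1/16 = 5.625
χ² = Σ (O − E)² / E
  black-hulled: (67 − 67.5)² / 67.5 = 0.0037
  gray-hulled: (16 − 16.875)² / 16.875 = 0.0454
  white-hulled: (7 − 5.625)² / 5.625 = 0.3361
χ² = 0.0037 + 0.0454 + 0.3361 = 0.3852 ≈ 0.385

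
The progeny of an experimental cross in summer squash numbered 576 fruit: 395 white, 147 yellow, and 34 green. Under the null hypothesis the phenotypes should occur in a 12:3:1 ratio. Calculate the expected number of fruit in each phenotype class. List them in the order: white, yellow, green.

432, 108, 36

Total ratio parts = 16. Expected numbers out of 576:
  white: 576 × 12/16 = 432
  yellow: 576 × 3/16 = 108
  green: 576 × 1/16 = 36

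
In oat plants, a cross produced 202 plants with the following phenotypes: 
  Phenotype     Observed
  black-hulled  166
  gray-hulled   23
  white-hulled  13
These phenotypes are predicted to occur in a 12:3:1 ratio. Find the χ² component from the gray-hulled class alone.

5.842

Expected counts for N = 202 under a 12:3:1 ratio (total parts = 16):
  black-hulled: 202 × 12/16 = 151.5
  gray-hulled: 202 × 3/16 = 37.875
  white-hulled: 202 × 1/16 = 12.625
Contribution of gray-hulled: (23 − 37.875)² / 37.875 = 5.8420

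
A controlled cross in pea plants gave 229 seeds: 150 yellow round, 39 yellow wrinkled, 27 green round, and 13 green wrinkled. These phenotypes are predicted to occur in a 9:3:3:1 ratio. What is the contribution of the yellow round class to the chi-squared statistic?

The 9:3:3:1 ratio has 16 parts, so with N = 229 the expected counts are:
  yellow round: 229 × 9/16 = 128.8125
  yellow wrinkled: 229 × 3/16 = 42.9375
  green round: 229 × 3/16 = 42.9375
  green wrinkled: 229 × 1/16 = 14.3125
Contribution of yellow round: (150 − 128.8125)² / 128.8125 = 3.4850

3.485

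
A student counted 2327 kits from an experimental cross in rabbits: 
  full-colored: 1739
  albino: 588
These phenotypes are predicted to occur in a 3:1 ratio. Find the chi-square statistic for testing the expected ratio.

0.090

Total ratio parts = 4. Expected numbers out of 2327:
  full-colored: 2327 × 3/4 = 1745.25
  albino: 2327 × 1/4 = 581.75
χ² = Σ (O − E)² / E
  full-colored: (1739 − 1745.25)² / 1745.25 = 0.0224
  albino: (588 − 581.75)² / 581.75 = 0.0671
χ² = 0.0224 + 0.0671 = 0.0895 ≈ 0.090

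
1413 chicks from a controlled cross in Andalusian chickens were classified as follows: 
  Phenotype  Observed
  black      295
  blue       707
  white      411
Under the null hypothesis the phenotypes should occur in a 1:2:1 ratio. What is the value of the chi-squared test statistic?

Total ratio parts = 4. Expected numbers out of 1413:
  black: 1413 × 1/4 = 353.25
  blue: 1413 × 2/4 = 706.5
  white: 1413 × 1/4 = 353.25
χ² = Σ (O − E)² / E
  black: (295 − 353.25)² / 353.25 = 9.6053
  blue: (707 − 706.5)² / 706.5 = 0.0004
  white: (411 − 353.25)² / 353.25 = 9.4411
χ² = 9.6053 + 0.0004 + 9.4411 = 19.0468 ≈ 19.047

19.047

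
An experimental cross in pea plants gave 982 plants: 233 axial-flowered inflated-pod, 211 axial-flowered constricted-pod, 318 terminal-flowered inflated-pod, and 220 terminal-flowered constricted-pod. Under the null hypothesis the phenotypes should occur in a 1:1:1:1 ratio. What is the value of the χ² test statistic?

The 1:1:1:1 ratio has 4 parts, so with N = 982 the expected counts are:
  axial-flowered inflated-pod: 982 × 1/4 = 245.5
  axial-flowered constricted-pod: 982 × 1/4 = 245.5
  terminal-flowered inflated-pod: 982 × 1/4 = 245.5
  terminal-flowered constricted-pod: 982 × 1/4 = 245.5
χ² = Σ (O − E)² / E
  axial-flowered inflated-pod: (233 − 245.5)² / 245.5 = 0.6365
  axial-flowered constricted-pod: (211 − 245.5)² / 245.5 = 4.8483
  terminal-flowered inflated-pod: (318 − 245.5)² / 245.5 = 21.4104
  terminal-flowered constricted-pod: (220 − 245.5)² / 245.5 = 2.6487
χ² = 0.6365 + 4.8483 + 21.4104 + 2.6487 = 29.5439 ≈ 29.544

29.544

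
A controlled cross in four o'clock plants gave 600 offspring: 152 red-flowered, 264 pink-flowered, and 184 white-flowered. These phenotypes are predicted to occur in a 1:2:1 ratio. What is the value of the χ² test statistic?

Total ratio parts = 4. Expected numbers out of 600:
  red-flowered: 600 × 1/4 = 150
  pink-flowered: 600 × 2/4 = 300
  white-flowered: 600 × 1/4 = 150
χ² = Σ (O − E)² / E
  red-flowered: (152 − 150)² / 150 = 0.0267
  pink-flowered: (264 − 300)² / 300 = 4.3200
  white-flowered: (184 − 150)² / 150 = 7.7067
χ² = 0.0267 + 4.3200 + 7.7067 = 12.0534 ≈ 12.053

12.053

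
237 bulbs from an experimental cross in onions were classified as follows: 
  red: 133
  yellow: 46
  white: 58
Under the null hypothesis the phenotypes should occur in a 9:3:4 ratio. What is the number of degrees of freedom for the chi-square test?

2

A goodness-of-fit test with 3 phenotype classes has df = 3 − 1 = 2.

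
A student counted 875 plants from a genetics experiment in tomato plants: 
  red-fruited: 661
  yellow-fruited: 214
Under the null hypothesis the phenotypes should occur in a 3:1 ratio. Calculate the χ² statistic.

Expected counts for N = 875 under a 3:1 ratio (total parts = 4):
  red-fruited: 875 × 3/4 = 656.25
  yellow-fruited: 875 × 1/4 = 218.75
χ² = Σ (O − E)² / E
  red-fruited: (661 − 656.25)² / 656.25 = 0.0344
  yellow-fruited: (214 − 218.75)² / 218.75 = 0.1031
χ² = 0.0344 + 0.1031 = 0.1375 ≈ 0.138

0.138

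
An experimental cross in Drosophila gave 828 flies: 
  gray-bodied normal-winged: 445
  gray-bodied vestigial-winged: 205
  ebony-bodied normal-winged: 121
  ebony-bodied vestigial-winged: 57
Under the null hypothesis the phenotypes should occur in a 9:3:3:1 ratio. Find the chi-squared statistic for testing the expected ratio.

The 9:3:3:1 ratio has 16 parts, so with N = 828 the expected counts are:
  gray-bodied normal-winged: 828 × 9/16 = 465.75
  gray-bodied vestigial-winged: 828 × 3/16 = 155.25
  ebony-bodied normal-winged: 828 × 3/16 = 155.25
  ebony-bodied vestigial-winged: 828 × 1/16 = 51.75
χ² = Σ (O − E)² / E
  gray-bodied normal-winged: (445 − 465.75)² / 465.75 = 0.9244
  gray-bodied vestigial-winged: (205 − 155.25)² / 155.25 = 15.9424
  ebony-bodied normal-winged: (121 − 155.25)² / 155.25 = 7.5560
  ebony-bodied vestigial-winged: (57 − 51.75)² / 51.75 = 0.5326
χ² = 0.9244 + 15.9424 + 7.5560 + 0.5326 = 24.9554 ≈ 24.955

24.955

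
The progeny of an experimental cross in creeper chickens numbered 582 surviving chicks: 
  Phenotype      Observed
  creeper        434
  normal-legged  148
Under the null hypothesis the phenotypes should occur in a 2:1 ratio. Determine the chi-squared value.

16.361

Under the 2:1 hypothesis (Σ ratio = 3, N = 582):
  creeper: 582 × 2/3 = 388
  normal-legged: 582 × 1/3 = 194
χ² = Σ (O − E)² / E
  creeper: (434 − 388)² / 388 = 5.4536
  normal-legged: (148 − 194)² / 194 = 10.9072
χ² = 5.4536 + 10.9072 = 16.3608 ≈ 16.361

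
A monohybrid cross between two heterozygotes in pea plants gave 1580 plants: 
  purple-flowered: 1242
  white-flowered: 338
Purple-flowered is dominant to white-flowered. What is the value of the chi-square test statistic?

For a monohybrid cross between heterozygotes with complete dominance, the expected phenotypic ratio is 3:1.
Expected counts for N = 1580 under a 3:1 ratio (total parts = 4):
  purple-flowered: 1580 × 3/4 = 1185
  white-flowered: 1580 × 1/4 = 395
χ² = Σ (O − E)² / E
  purple-flowered: (1242 − 1185)² / 1185 = 2.7418
  white-flowered: (338 − 395)² / 395 = 8.2253
χ² = 2.7418 + 8.2253 = 10.9671 ≈ 10.967

10.967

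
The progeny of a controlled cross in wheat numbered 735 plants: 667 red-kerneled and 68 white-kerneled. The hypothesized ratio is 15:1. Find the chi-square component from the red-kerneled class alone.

0.706

Expected counts for N = 735 under a 15:1 ratio (total parts = 16):
  red-kerneled: 735 × 15/16 = 689.0625
  white-kerneled: 735 × 1/16 = 45.9375
Contribution of red-kerneled: (667 − 689.0625)² / 689.0625 = 0.7064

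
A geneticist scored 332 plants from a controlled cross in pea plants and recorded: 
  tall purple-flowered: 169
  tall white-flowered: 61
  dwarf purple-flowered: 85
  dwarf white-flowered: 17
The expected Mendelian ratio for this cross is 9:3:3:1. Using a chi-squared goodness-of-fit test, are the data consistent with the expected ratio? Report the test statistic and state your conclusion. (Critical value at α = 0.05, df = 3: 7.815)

10.704; not consistent

Under the 9:3:3:1 hypothesis (Σ ratio = 16, N = 332):
  tall purple-flowered: 332 × 9/16 = 186.75
  tall white-flowered: 332 × 3/16 = 62.25
  dwarf purple-flowered: 332 × 3/16 = 62.25
  dwarf white-flowered: 332 × 1/16 = 20.75
χ² = Σ (O − E)² / E
  tall purple-flowered: (169 − 186.75)² / 186.75 = 1.6871
  tall white-flowered: (61 − 62.25)² / 62.25 = 0.0251
  dwarf purple-flowered: (85 − 62.25)² / 62.25 = 8.3143
  dwarf white-flowered: (17 − 20.75)² / 20.75 = 0.6777
χ² = 1.6871 + 0.0251 + 8.3143 + 0.6777 = 10.7042 ≈ 10.704
Degrees of freedom = 4 − 1 = 3; critical value at α = 0.05 is 7.815.
Since 10.704 > 7.815, we reject the null hypothesis — the data do not fit the 9:3:3:1 ratio.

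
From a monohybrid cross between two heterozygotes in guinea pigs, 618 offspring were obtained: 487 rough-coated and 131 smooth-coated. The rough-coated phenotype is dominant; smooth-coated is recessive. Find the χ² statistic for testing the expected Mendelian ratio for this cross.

4.766

For a monohybrid cross between heterozygotes with complete dominance, the expected phenotypic ratio is 3:1.
Under the 3:1 hypothesis (Σ ratio = 4, N = 618):
  rough-coated: 618 × 3/4 = 463.5
  smooth-coated: 618 × 1/4 = 154.5
χ² = Σ (O − E)² / E
  rough-coated: (487 − 463.5)² / 463.5 = 1.1915
  smooth-coated: (131 − 154.5)² / 154.5 = 3.5744
χ² = 1.1915 + 3.5744 = 4.7659 ≈ 4.766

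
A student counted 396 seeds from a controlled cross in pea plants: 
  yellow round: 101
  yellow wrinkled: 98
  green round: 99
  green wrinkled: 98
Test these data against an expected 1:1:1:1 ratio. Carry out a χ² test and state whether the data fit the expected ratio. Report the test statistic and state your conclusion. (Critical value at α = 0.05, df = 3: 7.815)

0.061; consistent

Under the 1:1:1:1 hypothesis (Σ ratio = 4, N = 396):
  yellow round: 396 × 1/4 = 99
  yellow wrinkled: 396 × 1/4 = 99
  green round: 396 × 1/4 = 99
  green wrinkled: 396 × 1/4 = 99
χ² = Σ (O − E)² / E
  yellow round: (101 − 99)² / 99 = 0.0404
  yellow wrinkled: (98 − 99)² / 99 = 0.0101
  green round: (99 − 99)² / 99 = 0.0000
  green wrinkled: (98 − 99)² / 99 = 0.0101
χ² = 0.0404 + 0.0101 + 0.0000 + 0.0101 = 0.0606 ≈ 0.061
Degrees of freedom = 4 − 1 = 3; critical value at α = 0.05 is 7.815.
Since 0.061 < 7.815, we fail to reject the null hypothesis — the data are consistent with the 1:1:1:1 ratio.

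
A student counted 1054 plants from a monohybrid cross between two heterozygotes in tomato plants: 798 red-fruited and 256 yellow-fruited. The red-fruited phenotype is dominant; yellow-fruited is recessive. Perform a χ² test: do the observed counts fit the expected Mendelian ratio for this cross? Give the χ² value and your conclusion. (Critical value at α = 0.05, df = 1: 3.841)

0.285; consistent

For a monohybrid cross between heterozygotes with complete dominance, the expected phenotypic ratio is 3:1.
The 3:1 ratio has 4 parts, so with N = 1054 the expected counts are:
  red-fruited: 1054 × 3/4 = 790.5
  yellow-fruited: 1054 × 1/4 = 263.5
χ² = Σ (O − E)² / E
  red-fruited: (798 − 790.5)² / 790.5 = 0.0712
  yellow-fruited: (256 − 263.5)² / 263.5 = 0.2135
χ² = 0.0712 + 0.2135 = 0.2847 ≈ 0.285
Degrees of freedom = 2 − 1 = 1; critical value at α = 0.05 is 3.841.
Since 0.285 < 3.841, we fail to reject the null hypothesis — the data are consistent with the 3:1 ratio.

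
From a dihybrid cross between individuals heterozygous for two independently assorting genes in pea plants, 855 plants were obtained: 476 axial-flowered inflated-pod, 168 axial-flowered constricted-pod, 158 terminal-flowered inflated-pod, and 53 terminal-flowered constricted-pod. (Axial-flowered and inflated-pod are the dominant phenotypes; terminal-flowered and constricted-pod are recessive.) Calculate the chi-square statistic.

A dihybrid F₂ with independent assortment and complete dominance at both loci gives a 9:3:3:1 phenotypic ratio.
Expected counts for N = 855 under a 9:3:3:1 ratio (total parts = 16):
  axial-flowered inflated-pod: 855 × 9/16 = 480.9375
  axial-flowered constricted-pod: 855 × 3/16 = 160.3125
  terminal-flowered inflated-pod: 855 × 3/16 = 160.3125
  terminal-flowered constricted-pod: 855 × 1/16 = 53.4375
χ² = Σ (O − E)² / E
  axial-flowered inflated-pod: (476 − 480.9375)² / 480.9375 = 0.0507
  axial-flowered constricted-pod: (168 − 160.3125)² / 160.3125 = 0.3686
  terminal-flowered inflated-pod: (158 − 160.3125)² / 160.3125 = 0.0334
  terminal-flowered constricted-pod: (53 − 53.4375)² / 53.4375 = 0.0036
χ² = 0.0507 + 0.3686 + 0.0334 + 0.0036 = 0.4563 ≈ 0.456

0.456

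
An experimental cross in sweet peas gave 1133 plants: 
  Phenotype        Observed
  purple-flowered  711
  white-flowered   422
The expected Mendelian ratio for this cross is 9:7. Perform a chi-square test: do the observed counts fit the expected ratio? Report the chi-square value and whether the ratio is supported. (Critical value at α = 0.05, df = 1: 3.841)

19.474; not consistent

Total ratio parts = 16. Expected numbers out of 1133:
  purple-flowered: 1133 × 9/16 = 637.3125
  white-flowered: 1133 × 7/16 = 495.6875
χ² = Σ (O − E)² / E
  purple-flowered: (711 − 637.3125)² / 637.3125 = 8.5199
  white-flowered: (422 − 495.6875)² / 495.6875 = 10.9542
χ² = 8.5199 + 10.9542 = 19.4741 ≈ 19.474
Degrees of freedom = 2 − 1 = 1; critical value at α = 0.05 is 3.841.
Since 19.474 > 3.841, we reject the null hypothesis — the data do not fit the 9:7 ratio.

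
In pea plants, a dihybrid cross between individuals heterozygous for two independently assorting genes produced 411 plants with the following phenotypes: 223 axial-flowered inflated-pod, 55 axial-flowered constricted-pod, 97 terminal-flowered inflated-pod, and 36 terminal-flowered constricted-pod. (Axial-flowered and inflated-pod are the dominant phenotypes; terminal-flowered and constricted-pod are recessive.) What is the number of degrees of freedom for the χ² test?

3

A dihybrid F₂ with independent assortment and complete dominance at both loci gives a 9:3:3:1 phenotypic ratio.
A goodness-of-fit test with 4 phenotype classes has df = 4 − 1 = 3.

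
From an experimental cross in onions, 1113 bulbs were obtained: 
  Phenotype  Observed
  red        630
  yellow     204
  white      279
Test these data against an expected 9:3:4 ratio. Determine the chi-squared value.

Expected counts for N = 1113 under a 9:3:4 ratio (total parts = 16):
  red: 1113 × 9/16 = 626.0625
  yellow: 1113 × 3/16 = 208.6875
  white: 1113 × 4/16 = 278.25
χ² = Σ (O − E)² / E
  red: (630 − 626.0625)² / 626.0625 = 0.0248
  yellow: (204 − 208.6875)² / 208.6875 = 0.1053
  white: (279 − 278.25)² / 278.25 = 0.0020
χ² = 0.0248 + 0.1053 + 0.0020 = 0.1321 ≈ 0.132

0.132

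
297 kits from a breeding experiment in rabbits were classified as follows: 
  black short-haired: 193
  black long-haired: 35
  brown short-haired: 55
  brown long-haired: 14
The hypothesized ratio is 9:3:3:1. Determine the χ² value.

Under the 9:3:3:1 hypothesis (Σ ratio = 16, N = 297):
  black short-haired: 297 × 9/16 = 167.0625
  black long-haired: 297 × 3/16 = 55.6875
  brown short-haired: 297 × 3/16 = 55.6875
  brown long-haired: 297 × 1/16 = 18.5625
χ² = Σ (O − E)² / E
  black short-haired: (193 − 167.0625)² / 167.0625 = 4.0270
  black long-haired: (35 − 55.6875)² / 55.6875 = 7.6853
  brown short-haired: (55 − 55.6875)² / 55.6875 = 0.0085
  brown long-haired: (14 − 18.5625)² / 18.5625 = 1.1214
χ² = 4.0270 + 7.6853 + 0.0085 + 1.1214 = 12.8422 ≈ 12.842

12.842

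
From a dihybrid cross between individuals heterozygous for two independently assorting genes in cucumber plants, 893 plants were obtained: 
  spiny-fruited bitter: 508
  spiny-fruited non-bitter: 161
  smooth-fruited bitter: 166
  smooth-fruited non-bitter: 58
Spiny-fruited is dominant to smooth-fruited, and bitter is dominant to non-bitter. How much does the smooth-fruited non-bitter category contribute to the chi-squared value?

A dihybrid F₂ with independent assortment and complete dominance at both loci gives a 9:3:3:1 phenotypic ratio.
Under the 9:3:3:1 hypothesis (Σ ratio = 16, N = 893):
  spiny-fruited bitter: 893 × 9/16 = 502.3125
  spiny-fruited non-bitter: 893 × 3/16 = 167.4375
  smooth-fruited bitter: 893 × 3/16 = 167.4375
  smooth-fruited non-bitter: 893 × 1/16 = 55.8125
Contribution of smooth-fruited non-bitter: (58 − 55.8125)² / 55.8125 = 0.0857

0.086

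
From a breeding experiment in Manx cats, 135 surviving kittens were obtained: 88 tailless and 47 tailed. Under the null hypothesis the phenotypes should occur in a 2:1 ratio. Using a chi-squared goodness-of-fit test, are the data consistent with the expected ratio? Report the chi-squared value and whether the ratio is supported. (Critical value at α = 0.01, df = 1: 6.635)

Expected counts for N = 135 under a 2:1 ratio (total parts = 3):
  tailless: 135 × 2/3 = 90
  tailed: 135 × 1/3 = 45
χ² = Σ (O − E)² / E
  tailless: (88 − 90)² / 90 = 0.0444
  tailed: (47 − 45)² / 45 = 0.0889
χ² = 0.0444 + 0.0889 = 0.1333 ≈ 0.133
Degrees of freedom = 2 − 1 = 1; critical value at α = 0.01 is 6.635.
Since 0.133 < 6.635, we fail to reject the null hypothesis — the data are consistent with the 2:1 ratio.

0.133; consistent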